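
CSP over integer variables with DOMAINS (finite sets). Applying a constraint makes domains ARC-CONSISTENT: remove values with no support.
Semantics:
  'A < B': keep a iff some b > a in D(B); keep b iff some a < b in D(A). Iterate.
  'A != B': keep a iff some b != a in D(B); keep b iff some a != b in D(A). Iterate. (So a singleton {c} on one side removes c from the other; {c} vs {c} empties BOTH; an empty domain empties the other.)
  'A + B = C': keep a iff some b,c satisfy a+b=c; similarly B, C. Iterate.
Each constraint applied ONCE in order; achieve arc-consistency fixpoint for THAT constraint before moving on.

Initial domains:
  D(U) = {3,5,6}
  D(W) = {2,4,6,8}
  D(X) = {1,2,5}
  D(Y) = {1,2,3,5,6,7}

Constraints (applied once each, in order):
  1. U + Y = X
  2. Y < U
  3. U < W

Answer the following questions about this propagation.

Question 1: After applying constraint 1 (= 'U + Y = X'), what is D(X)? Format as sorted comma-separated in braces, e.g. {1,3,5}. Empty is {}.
Answer: {5}

Derivation:
Constraint 1 (U + Y = X) on D(U)={3,5,6} D(Y)={1,2,3,5,6,7} D(X)={1,2,5}: U {3,5,6}->{3}; Y {1,2,3,5,6,7}->{2}; X {1,2,5}->{5}
So after constraint 1: D(X) = {5}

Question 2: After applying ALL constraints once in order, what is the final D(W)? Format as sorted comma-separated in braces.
Constraint 1 (U + Y = X) on D(U)={3,5,6} D(Y)={1,2,3,5,6,7} D(X)={1,2,5}: U {3,5,6}->{3}; Y {1,2,3,5,6,7}->{2}; X {1,2,5}->{5}
Constraint 2 (Y < U) on D(Y)={2} D(U)={3}: no change
Constraint 3 (U < W) on D(U)={3} D(W)={2,4,6,8}: W {2,4,6,8}->{4,6,8}
So after all 3 constraints: D(W) = {4,6,8}

Answer: {4,6,8}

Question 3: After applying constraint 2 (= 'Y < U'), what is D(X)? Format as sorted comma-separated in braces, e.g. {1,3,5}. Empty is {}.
Answer: {5}

Derivation:
Constraint 1 (U + Y = X) on D(U)={3,5,6} D(Y)={1,2,3,5,6,7} D(X)={1,2,5}: U {3,5,6}->{3}; Y {1,2,3,5,6,7}->{2}; X {1,2,5}->{5}
Constraint 2 (Y < U) on D(Y)={2} D(U)={3}: no change
So after constraint 2: D(X) = {5}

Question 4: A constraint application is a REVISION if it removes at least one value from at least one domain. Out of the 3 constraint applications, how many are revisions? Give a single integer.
Constraint 1 (U + Y = X) on D(U)={3,5,6} D(Y)={1,2,3,5,6,7} D(X)={1,2,5}: U {3,5,6}->{3}; Y {1,2,3,5,6,7}->{2}; X {1,2,5}->{5} => REVISION
Constraint 2 (Y < U) on D(Y)={2} D(U)={3}: no change => not a revision
Constraint 3 (U < W) on D(U)={3} D(W)={2,4,6,8}: W {2,4,6,8}->{4,6,8} => REVISION
Total revisions = 2

Answer: 2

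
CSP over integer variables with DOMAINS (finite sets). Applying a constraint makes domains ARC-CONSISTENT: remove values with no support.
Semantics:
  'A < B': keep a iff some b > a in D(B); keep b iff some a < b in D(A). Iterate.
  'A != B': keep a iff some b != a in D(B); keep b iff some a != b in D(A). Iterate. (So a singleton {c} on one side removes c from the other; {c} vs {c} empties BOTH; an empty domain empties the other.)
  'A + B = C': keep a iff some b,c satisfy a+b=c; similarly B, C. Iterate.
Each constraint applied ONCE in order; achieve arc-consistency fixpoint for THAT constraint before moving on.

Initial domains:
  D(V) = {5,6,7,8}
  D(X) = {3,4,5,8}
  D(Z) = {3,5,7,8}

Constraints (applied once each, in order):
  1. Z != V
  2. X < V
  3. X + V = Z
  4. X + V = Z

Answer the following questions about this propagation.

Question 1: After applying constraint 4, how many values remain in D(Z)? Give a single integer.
Answer: 1

Derivation:
Constraint 1 (Z != V) on D(Z)={3,5,7,8} D(V)={5,6,7,8}: no change
Constraint 2 (X < V) on D(X)={3,4,5,8} D(V)={5,6,7,8}: X {3,4,5,8}->{3,4,5}
Constraint 3 (X + V = Z) on D(X)={3,4,5} D(V)={5,6,7,8} D(Z)={3,5,7,8}: X {3,4,5}->{3}; V {5,6,7,8}->{5}; Z {3,5,7,8}->{8}
Constraint 4 (X + V = Z) on D(X)={3} D(V)={5} D(Z)={8}: no change
So after constraint 4: D(Z)={8}, size = 1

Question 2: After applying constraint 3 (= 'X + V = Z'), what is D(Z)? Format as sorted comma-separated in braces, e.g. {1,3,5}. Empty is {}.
Constraint 1 (Z != V) on D(Z)={3,5,7,8} D(V)={5,6,7,8}: no change
Constraint 2 (X < V) on D(X)={3,4,5,8} D(V)={5,6,7,8}: X {3,4,5,8}->{3,4,5}
Constraint 3 (X + V = Z) on D(X)={3,4,5} D(V)={5,6,7,8} D(Z)={3,5,7,8}: X {3,4,5}->{3}; V {5,6,7,8}->{5}; Z {3,5,7,8}->{8}
So after constraint 3: D(Z) = {8}

Answer: {8}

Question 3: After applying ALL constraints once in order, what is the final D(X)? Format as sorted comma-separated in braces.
Answer: {3}

Derivation:
Constraint 1 (Z != V) on D(Z)={3,5,7,8} D(V)={5,6,7,8}: no change
Constraint 2 (X < V) on D(X)={3,4,5,8} D(V)={5,6,7,8}: X {3,4,5,8}->{3,4,5}
Constraint 3 (X + V = Z) on D(X)={3,4,5} D(V)={5,6,7,8} D(Z)={3,5,7,8}: X {3,4,5}->{3}; V {5,6,7,8}->{5}; Z {3,5,7,8}->{8}
Constraint 4 (X + V = Z) on D(X)={3} D(V)={5} D(Z)={8}: no change
So after all 4 constraints: D(X) = {3}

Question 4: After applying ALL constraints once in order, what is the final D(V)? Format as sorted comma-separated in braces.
Answer: {5}

Derivation:
Constraint 1 (Z != V) on D(Z)={3,5,7,8} D(V)={5,6,7,8}: no change
Constraint 2 (X < V) on D(X)={3,4,5,8} D(V)={5,6,7,8}: X {3,4,5,8}->{3,4,5}
Constraint 3 (X + V = Z) on D(X)={3,4,5} D(V)={5,6,7,8} D(Z)={3,5,7,8}: X {3,4,5}->{3}; V {5,6,7,8}->{5}; Z {3,5,7,8}->{8}
Constraint 4 (X + V = Z) on D(X)={3} D(V)={5} D(Z)={8}: no change
So after all 4 constraints: D(V) = {5}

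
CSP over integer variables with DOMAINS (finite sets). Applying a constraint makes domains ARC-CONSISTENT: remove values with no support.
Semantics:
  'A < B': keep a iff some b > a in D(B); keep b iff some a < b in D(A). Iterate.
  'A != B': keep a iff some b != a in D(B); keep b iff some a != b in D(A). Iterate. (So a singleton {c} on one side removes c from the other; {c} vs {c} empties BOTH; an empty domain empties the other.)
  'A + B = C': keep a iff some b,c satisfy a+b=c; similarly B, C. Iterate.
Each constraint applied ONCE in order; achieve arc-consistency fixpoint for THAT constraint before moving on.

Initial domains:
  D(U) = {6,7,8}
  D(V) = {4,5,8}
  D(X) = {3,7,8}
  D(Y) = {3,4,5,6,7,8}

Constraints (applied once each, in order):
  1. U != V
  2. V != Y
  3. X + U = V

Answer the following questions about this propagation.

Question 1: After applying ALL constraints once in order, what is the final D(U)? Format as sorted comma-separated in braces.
Constraint 1 (U != V) on D(U)={6,7,8} D(V)={4,5,8}: no change
Constraint 2 (V != Y) on D(V)={4,5,8} D(Y)={3,4,5,6,7,8}: no change
Constraint 3 (X + U = V) on D(X)={3,7,8} D(U)={6,7,8} D(V)={4,5,8}: X {3,7,8}->{}; U {6,7,8}->{}; V {4,5,8}->{}
So after all 3 constraints: D(U) = {}

Answer: {}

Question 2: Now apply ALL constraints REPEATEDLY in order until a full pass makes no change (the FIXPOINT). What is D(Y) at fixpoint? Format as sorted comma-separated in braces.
pass 0 (initial): D(Y)={3,4,5,6,7,8}
pass 1: U {6,7,8}->{}; V {4,5,8}->{}; X {3,7,8}->{}
pass 2: Y {3,4,5,6,7,8}->{}
pass 3: no change
Fixpoint after 3 passes: D(Y) = {}

Answer: {}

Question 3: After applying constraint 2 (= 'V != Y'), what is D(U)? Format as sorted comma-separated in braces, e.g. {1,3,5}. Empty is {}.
Constraint 1 (U != V) on D(U)={6,7,8} D(V)={4,5,8}: no change
Constraint 2 (V != Y) on D(V)={4,5,8} D(Y)={3,4,5,6,7,8}: no change
So after constraint 2: D(U) = {6,7,8}

Answer: {6,7,8}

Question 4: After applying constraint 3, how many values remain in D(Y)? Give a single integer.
Constraint 1 (U != V) on D(U)={6,7,8} D(V)={4,5,8}: no change
Constraint 2 (V != Y) on D(V)={4,5,8} D(Y)={3,4,5,6,7,8}: no change
Constraint 3 (X + U = V) on D(X)={3,7,8} D(U)={6,7,8} D(V)={4,5,8}: X {3,7,8}->{}; U {6,7,8}->{}; V {4,5,8}->{}
So after constraint 3: D(Y)={3,4,5,6,7,8}, size = 6

Answer: 6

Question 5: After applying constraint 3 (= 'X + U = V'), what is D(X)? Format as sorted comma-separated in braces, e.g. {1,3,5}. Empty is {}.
Constraint 1 (U != V) on D(U)={6,7,8} D(V)={4,5,8}: no change
Constraint 2 (V != Y) on D(V)={4,5,8} D(Y)={3,4,5,6,7,8}: no change
Constraint 3 (X + U = V) on D(X)={3,7,8} D(U)={6,7,8} D(V)={4,5,8}: X {3,7,8}->{}; U {6,7,8}->{}; V {4,5,8}->{}
So after constraint 3: D(X) = {}

Answer: {}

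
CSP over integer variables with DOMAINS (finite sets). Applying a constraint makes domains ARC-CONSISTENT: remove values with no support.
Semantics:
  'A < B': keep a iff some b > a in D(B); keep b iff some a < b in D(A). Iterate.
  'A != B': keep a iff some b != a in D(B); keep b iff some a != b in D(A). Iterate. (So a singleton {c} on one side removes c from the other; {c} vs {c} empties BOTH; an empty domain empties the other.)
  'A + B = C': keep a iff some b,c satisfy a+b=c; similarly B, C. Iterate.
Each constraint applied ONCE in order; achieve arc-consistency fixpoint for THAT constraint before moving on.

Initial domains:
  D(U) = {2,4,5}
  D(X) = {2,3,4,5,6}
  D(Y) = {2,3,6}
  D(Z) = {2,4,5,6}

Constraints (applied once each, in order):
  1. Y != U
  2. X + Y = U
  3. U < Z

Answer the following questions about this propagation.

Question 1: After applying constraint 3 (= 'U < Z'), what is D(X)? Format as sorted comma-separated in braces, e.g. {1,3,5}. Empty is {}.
Answer: {2,3}

Derivation:
Constraint 1 (Y != U) on D(Y)={2,3,6} D(U)={2,4,5}: no change
Constraint 2 (X + Y = U) on D(X)={2,3,4,5,6} D(Y)={2,3,6} D(U)={2,4,5}: X {2,3,4,5,6}->{2,3}; Y {2,3,6}->{2,3}; U {2,4,5}->{4,5}
Constraint 3 (U < Z) on D(U)={4,5} D(Z)={2,4,5,6}: Z {2,4,5,6}->{5,6}
So after constraint 3: D(X) = {2,3}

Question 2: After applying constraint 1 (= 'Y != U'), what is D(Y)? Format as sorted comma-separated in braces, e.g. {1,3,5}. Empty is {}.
Constraint 1 (Y != U) on D(Y)={2,3,6} D(U)={2,4,5}: no change
So after constraint 1: D(Y) = {2,3,6}

Answer: {2,3,6}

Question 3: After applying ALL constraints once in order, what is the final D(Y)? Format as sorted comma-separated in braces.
Constraint 1 (Y != U) on D(Y)={2,3,6} D(U)={2,4,5}: no change
Constraint 2 (X + Y = U) on D(X)={2,3,4,5,6} D(Y)={2,3,6} D(U)={2,4,5}: X {2,3,4,5,6}->{2,3}; Y {2,3,6}->{2,3}; U {2,4,5}->{4,5}
Constraint 3 (U < Z) on D(U)={4,5} D(Z)={2,4,5,6}: Z {2,4,5,6}->{5,6}
So after all 3 constraints: D(Y) = {2,3}

Answer: {2,3}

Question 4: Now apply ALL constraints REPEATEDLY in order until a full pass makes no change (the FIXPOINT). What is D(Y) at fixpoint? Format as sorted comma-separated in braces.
pass 0 (initial): D(Y)={2,3,6}
pass 1: U {2,4,5}->{4,5}; X {2,3,4,5,6}->{2,3}; Y {2,3,6}->{2,3}; Z {2,4,5,6}->{5,6}
pass 2: no change
Fixpoint after 2 passes: D(Y) = {2,3}

Answer: {2,3}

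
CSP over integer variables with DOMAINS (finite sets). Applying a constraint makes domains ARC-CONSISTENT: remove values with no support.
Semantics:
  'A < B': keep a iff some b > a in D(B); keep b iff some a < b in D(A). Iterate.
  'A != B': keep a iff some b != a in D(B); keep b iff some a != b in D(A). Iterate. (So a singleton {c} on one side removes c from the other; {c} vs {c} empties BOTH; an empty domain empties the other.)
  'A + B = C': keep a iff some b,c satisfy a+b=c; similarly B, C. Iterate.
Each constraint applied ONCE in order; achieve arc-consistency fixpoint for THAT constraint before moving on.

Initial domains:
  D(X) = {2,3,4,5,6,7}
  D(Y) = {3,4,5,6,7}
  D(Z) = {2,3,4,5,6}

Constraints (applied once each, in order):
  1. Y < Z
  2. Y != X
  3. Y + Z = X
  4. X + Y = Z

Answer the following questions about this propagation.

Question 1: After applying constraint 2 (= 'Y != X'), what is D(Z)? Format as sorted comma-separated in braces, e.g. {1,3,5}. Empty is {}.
Answer: {4,5,6}

Derivation:
Constraint 1 (Y < Z) on D(Y)={3,4,5,6,7} D(Z)={2,3,4,5,6}: Y {3,4,5,6,7}->{3,4,5}; Z {2,3,4,5,6}->{4,5,6}
Constraint 2 (Y != X) on D(Y)={3,4,5} D(X)={2,3,4,5,6,7}: no change
So after constraint 2: D(Z) = {4,5,6}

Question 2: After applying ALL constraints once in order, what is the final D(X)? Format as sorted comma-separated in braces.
Answer: {}

Derivation:
Constraint 1 (Y < Z) on D(Y)={3,4,5,6,7} D(Z)={2,3,4,5,6}: Y {3,4,5,6,7}->{3,4,5}; Z {2,3,4,5,6}->{4,5,6}
Constraint 2 (Y != X) on D(Y)={3,4,5} D(X)={2,3,4,5,6,7}: no change
Constraint 3 (Y + Z = X) on D(Y)={3,4,5} D(Z)={4,5,6} D(X)={2,3,4,5,6,7}: Y {3,4,5}->{3}; Z {4,5,6}->{4}; X {2,3,4,5,6,7}->{7}
Constraint 4 (X + Y = Z) on D(X)={7} D(Y)={3} D(Z)={4}: X {7}->{}; Y {3}->{}; Z {4}->{}
So after all 4 constraints: D(X) = {}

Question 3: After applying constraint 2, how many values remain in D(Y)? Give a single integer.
Answer: 3

Derivation:
Constraint 1 (Y < Z) on D(Y)={3,4,5,6,7} D(Z)={2,3,4,5,6}: Y {3,4,5,6,7}->{3,4,5}; Z {2,3,4,5,6}->{4,5,6}
Constraint 2 (Y != X) on D(Y)={3,4,5} D(X)={2,3,4,5,6,7}: no change
So after constraint 2: D(Y)={3,4,5}, size = 3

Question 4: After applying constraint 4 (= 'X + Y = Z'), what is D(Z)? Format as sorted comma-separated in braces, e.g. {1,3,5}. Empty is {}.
Answer: {}

Derivation:
Constraint 1 (Y < Z) on D(Y)={3,4,5,6,7} D(Z)={2,3,4,5,6}: Y {3,4,5,6,7}->{3,4,5}; Z {2,3,4,5,6}->{4,5,6}
Constraint 2 (Y != X) on D(Y)={3,4,5} D(X)={2,3,4,5,6,7}: no change
Constraint 3 (Y + Z = X) on D(Y)={3,4,5} D(Z)={4,5,6} D(X)={2,3,4,5,6,7}: Y {3,4,5}->{3}; Z {4,5,6}->{4}; X {2,3,4,5,6,7}->{7}
Constraint 4 (X + Y = Z) on D(X)={7} D(Y)={3} D(Z)={4}: X {7}->{}; Y {3}->{}; Z {4}->{}
So after constraint 4: D(Z) = {}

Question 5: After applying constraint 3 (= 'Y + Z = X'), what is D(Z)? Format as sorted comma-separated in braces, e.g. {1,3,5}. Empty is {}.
Answer: {4}

Derivation:
Constraint 1 (Y < Z) on D(Y)={3,4,5,6,7} D(Z)={2,3,4,5,6}: Y {3,4,5,6,7}->{3,4,5}; Z {2,3,4,5,6}->{4,5,6}
Constraint 2 (Y != X) on D(Y)={3,4,5} D(X)={2,3,4,5,6,7}: no change
Constraint 3 (Y + Z = X) on D(Y)={3,4,5} D(Z)={4,5,6} D(X)={2,3,4,5,6,7}: Y {3,4,5}->{3}; Z {4,5,6}->{4}; X {2,3,4,5,6,7}->{7}
So after constraint 3: D(Z) = {4}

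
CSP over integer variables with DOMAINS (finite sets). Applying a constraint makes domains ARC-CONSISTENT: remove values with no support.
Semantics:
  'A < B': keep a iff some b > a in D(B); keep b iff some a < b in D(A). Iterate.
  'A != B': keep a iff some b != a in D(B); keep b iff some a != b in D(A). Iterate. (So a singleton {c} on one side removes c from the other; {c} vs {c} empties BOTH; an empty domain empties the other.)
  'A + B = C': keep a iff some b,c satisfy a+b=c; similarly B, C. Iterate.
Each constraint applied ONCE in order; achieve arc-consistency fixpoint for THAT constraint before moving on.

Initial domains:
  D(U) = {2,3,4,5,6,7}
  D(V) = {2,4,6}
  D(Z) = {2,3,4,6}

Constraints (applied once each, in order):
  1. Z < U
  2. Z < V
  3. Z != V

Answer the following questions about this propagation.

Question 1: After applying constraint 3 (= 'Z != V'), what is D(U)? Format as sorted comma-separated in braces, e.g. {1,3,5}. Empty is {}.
Answer: {3,4,5,6,7}

Derivation:
Constraint 1 (Z < U) on D(Z)={2,3,4,6} D(U)={2,3,4,5,6,7}: U {2,3,4,5,6,7}->{3,4,5,6,7}
Constraint 2 (Z < V) on D(Z)={2,3,4,6} D(V)={2,4,6}: Z {2,3,4,6}->{2,3,4}; V {2,4,6}->{4,6}
Constraint 3 (Z != V) on D(Z)={2,3,4} D(V)={4,6}: no change
So after constraint 3: D(U) = {3,4,5,6,7}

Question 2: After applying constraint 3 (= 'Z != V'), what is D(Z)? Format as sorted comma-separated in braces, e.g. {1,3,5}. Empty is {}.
Answer: {2,3,4}

Derivation:
Constraint 1 (Z < U) on D(Z)={2,3,4,6} D(U)={2,3,4,5,6,7}: U {2,3,4,5,6,7}->{3,4,5,6,7}
Constraint 2 (Z < V) on D(Z)={2,3,4,6} D(V)={2,4,6}: Z {2,3,4,6}->{2,3,4}; V {2,4,6}->{4,6}
Constraint 3 (Z != V) on D(Z)={2,3,4} D(V)={4,6}: no change
So after constraint 3: D(Z) = {2,3,4}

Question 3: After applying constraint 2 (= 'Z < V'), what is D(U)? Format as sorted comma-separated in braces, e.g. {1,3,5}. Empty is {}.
Constraint 1 (Z < U) on D(Z)={2,3,4,6} D(U)={2,3,4,5,6,7}: U {2,3,4,5,6,7}->{3,4,5,6,7}
Constraint 2 (Z < V) on D(Z)={2,3,4,6} D(V)={2,4,6}: Z {2,3,4,6}->{2,3,4}; V {2,4,6}->{4,6}
So after constraint 2: D(U) = {3,4,5,6,7}

Answer: {3,4,5,6,7}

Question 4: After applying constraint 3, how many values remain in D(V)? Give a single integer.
Constraint 1 (Z < U) on D(Z)={2,3,4,6} D(U)={2,3,4,5,6,7}: U {2,3,4,5,6,7}->{3,4,5,6,7}
Constraint 2 (Z < V) on D(Z)={2,3,4,6} D(V)={2,4,6}: Z {2,3,4,6}->{2,3,4}; V {2,4,6}->{4,6}
Constraint 3 (Z != V) on D(Z)={2,3,4} D(V)={4,6}: no change
So after constraint 3: D(V)={4,6}, size = 2

Answer: 2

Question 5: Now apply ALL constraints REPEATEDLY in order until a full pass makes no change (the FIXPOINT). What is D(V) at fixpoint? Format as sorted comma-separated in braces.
Answer: {4,6}

Derivation:
pass 0 (initial): D(V)={2,4,6}
pass 1: U {2,3,4,5,6,7}->{3,4,5,6,7}; V {2,4,6}->{4,6}; Z {2,3,4,6}->{2,3,4}
pass 2: no change
Fixpoint after 2 passes: D(V) = {4,6}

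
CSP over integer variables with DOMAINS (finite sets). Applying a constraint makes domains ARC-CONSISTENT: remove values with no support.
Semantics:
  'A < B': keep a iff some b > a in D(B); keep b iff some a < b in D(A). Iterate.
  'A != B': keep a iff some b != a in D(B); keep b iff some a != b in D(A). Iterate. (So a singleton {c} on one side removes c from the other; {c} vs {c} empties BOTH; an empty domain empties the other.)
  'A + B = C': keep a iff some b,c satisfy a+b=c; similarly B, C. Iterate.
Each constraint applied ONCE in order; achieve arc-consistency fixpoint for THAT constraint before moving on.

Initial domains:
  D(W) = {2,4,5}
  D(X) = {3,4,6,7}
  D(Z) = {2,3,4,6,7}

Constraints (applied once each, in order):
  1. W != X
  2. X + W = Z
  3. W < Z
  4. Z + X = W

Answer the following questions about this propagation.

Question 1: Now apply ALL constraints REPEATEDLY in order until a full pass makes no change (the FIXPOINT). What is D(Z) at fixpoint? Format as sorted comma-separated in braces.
pass 0 (initial): D(Z)={2,3,4,6,7}
pass 1: W {2,4,5}->{}; X {3,4,6,7}->{}; Z {2,3,4,6,7}->{}
pass 2: no change
Fixpoint after 2 passes: D(Z) = {}

Answer: {}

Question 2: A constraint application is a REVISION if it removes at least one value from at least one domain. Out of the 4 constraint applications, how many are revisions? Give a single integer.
Constraint 1 (W != X) on D(W)={2,4,5} D(X)={3,4,6,7}: no change => not a revision
Constraint 2 (X + W = Z) on D(X)={3,4,6,7} D(W)={2,4,5} D(Z)={2,3,4,6,7}: X {3,4,6,7}->{3,4}; W {2,4,5}->{2,4}; Z {2,3,4,6,7}->{6,7} => REVISION
Constraint 3 (W < Z) on D(W)={2,4} D(Z)={6,7}: no change => not a revision
Constraint 4 (Z + X = W) on D(Z)={6,7} D(X)={3,4} D(W)={2,4}: Z {6,7}->{}; X {3,4}->{}; W {2,4}->{} => REVISION
Total revisions = 2

Answer: 2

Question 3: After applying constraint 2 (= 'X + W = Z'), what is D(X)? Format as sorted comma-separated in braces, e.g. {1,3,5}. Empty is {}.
Answer: {3,4}

Derivation:
Constraint 1 (W != X) on D(W)={2,4,5} D(X)={3,4,6,7}: no change
Constraint 2 (X + W = Z) on D(X)={3,4,6,7} D(W)={2,4,5} D(Z)={2,3,4,6,7}: X {3,4,6,7}->{3,4}; W {2,4,5}->{2,4}; Z {2,3,4,6,7}->{6,7}
So after constraint 2: D(X) = {3,4}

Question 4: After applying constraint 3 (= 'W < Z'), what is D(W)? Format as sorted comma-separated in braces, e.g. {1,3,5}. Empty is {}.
Answer: {2,4}

Derivation:
Constraint 1 (W != X) on D(W)={2,4,5} D(X)={3,4,6,7}: no change
Constraint 2 (X + W = Z) on D(X)={3,4,6,7} D(W)={2,4,5} D(Z)={2,3,4,6,7}: X {3,4,6,7}->{3,4}; W {2,4,5}->{2,4}; Z {2,3,4,6,7}->{6,7}
Constraint 3 (W < Z) on D(W)={2,4} D(Z)={6,7}: no change
So after constraint 3: D(W) = {2,4}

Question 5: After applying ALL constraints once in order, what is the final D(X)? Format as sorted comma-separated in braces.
Constraint 1 (W != X) on D(W)={2,4,5} D(X)={3,4,6,7}: no change
Constraint 2 (X + W = Z) on D(X)={3,4,6,7} D(W)={2,4,5} D(Z)={2,3,4,6,7}: X {3,4,6,7}->{3,4}; W {2,4,5}->{2,4}; Z {2,3,4,6,7}->{6,7}
Constraint 3 (W < Z) on D(W)={2,4} D(Z)={6,7}: no change
Constraint 4 (Z + X = W) on D(Z)={6,7} D(X)={3,4} D(W)={2,4}: Z {6,7}->{}; X {3,4}->{}; W {2,4}->{}
So after all 4 constraints: D(X) = {}

Answer: {}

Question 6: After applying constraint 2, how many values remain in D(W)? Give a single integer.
Constraint 1 (W != X) on D(W)={2,4,5} D(X)={3,4,6,7}: no change
Constraint 2 (X + W = Z) on D(X)={3,4,6,7} D(W)={2,4,5} D(Z)={2,3,4,6,7}: X {3,4,6,7}->{3,4}; W {2,4,5}->{2,4}; Z {2,3,4,6,7}->{6,7}
So after constraint 2: D(W)={2,4}, size = 2

Answer: 2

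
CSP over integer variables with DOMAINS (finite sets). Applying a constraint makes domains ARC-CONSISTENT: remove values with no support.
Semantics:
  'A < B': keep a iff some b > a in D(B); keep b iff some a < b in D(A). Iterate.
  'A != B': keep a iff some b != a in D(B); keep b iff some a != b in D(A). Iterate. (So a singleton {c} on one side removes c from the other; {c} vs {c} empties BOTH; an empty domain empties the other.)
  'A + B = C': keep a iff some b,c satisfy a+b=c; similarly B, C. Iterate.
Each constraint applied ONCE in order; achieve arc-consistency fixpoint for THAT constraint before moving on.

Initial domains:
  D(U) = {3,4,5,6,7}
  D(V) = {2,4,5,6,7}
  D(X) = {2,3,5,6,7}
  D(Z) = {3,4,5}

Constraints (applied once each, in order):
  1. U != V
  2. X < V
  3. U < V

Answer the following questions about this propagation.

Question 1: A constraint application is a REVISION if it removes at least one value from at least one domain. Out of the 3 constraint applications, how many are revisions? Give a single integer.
Answer: 2

Derivation:
Constraint 1 (U != V) on D(U)={3,4,5,6,7} D(V)={2,4,5,6,7}: no change => not a revision
Constraint 2 (X < V) on D(X)={2,3,5,6,7} D(V)={2,4,5,6,7}: X {2,3,5,6,7}->{2,3,5,6}; V {2,4,5,6,7}->{4,5,6,7} => REVISION
Constraint 3 (U < V) on D(U)={3,4,5,6,7} D(V)={4,5,6,7}: U {3,4,5,6,7}->{3,4,5,6} => REVISION
Total revisions = 2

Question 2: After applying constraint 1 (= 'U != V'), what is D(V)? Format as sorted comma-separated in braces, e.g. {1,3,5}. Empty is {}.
Constraint 1 (U != V) on D(U)={3,4,5,6,7} D(V)={2,4,5,6,7}: no change
So after constraint 1: D(V) = {2,4,5,6,7}

Answer: {2,4,5,6,7}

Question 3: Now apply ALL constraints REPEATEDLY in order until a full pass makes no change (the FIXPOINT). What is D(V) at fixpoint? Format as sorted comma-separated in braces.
pass 0 (initial): D(V)={2,4,5,6,7}
pass 1: U {3,4,5,6,7}->{3,4,5,6}; V {2,4,5,6,7}->{4,5,6,7}; X {2,3,5,6,7}->{2,3,5,6}
pass 2: no change
Fixpoint after 2 passes: D(V) = {4,5,6,7}

Answer: {4,5,6,7}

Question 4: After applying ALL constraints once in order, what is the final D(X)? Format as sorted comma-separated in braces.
Answer: {2,3,5,6}

Derivation:
Constraint 1 (U != V) on D(U)={3,4,5,6,7} D(V)={2,4,5,6,7}: no change
Constraint 2 (X < V) on D(X)={2,3,5,6,7} D(V)={2,4,5,6,7}: X {2,3,5,6,7}->{2,3,5,6}; V {2,4,5,6,7}->{4,5,6,7}
Constraint 3 (U < V) on D(U)={3,4,5,6,7} D(V)={4,5,6,7}: U {3,4,5,6,7}->{3,4,5,6}
So after all 3 constraints: D(X) = {2,3,5,6}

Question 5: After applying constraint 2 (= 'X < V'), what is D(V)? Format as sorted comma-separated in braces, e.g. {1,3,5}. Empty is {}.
Constraint 1 (U != V) on D(U)={3,4,5,6,7} D(V)={2,4,5,6,7}: no change
Constraint 2 (X < V) on D(X)={2,3,5,6,7} D(V)={2,4,5,6,7}: X {2,3,5,6,7}->{2,3,5,6}; V {2,4,5,6,7}->{4,5,6,7}
So after constraint 2: D(V) = {4,5,6,7}

Answer: {4,5,6,7}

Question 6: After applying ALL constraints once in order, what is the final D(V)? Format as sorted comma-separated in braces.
Answer: {4,5,6,7}

Derivation:
Constraint 1 (U != V) on D(U)={3,4,5,6,7} D(V)={2,4,5,6,7}: no change
Constraint 2 (X < V) on D(X)={2,3,5,6,7} D(V)={2,4,5,6,7}: X {2,3,5,6,7}->{2,3,5,6}; V {2,4,5,6,7}->{4,5,6,7}
Constraint 3 (U < V) on D(U)={3,4,5,6,7} D(V)={4,5,6,7}: U {3,4,5,6,7}->{3,4,5,6}
So after all 3 constraints: D(V) = {4,5,6,7}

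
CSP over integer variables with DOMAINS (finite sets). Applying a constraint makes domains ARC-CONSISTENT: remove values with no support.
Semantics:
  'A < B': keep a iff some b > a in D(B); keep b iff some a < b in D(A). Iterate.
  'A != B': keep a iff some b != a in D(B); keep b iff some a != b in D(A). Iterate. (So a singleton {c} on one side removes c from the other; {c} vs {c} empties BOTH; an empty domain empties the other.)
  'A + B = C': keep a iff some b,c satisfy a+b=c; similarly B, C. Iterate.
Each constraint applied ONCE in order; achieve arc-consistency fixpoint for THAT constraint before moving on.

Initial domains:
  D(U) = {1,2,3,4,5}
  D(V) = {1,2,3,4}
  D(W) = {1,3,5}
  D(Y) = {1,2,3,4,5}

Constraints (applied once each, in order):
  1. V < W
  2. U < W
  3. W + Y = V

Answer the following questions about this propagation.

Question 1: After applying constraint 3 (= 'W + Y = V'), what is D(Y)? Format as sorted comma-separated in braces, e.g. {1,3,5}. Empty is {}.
Answer: {1}

Derivation:
Constraint 1 (V < W) on D(V)={1,2,3,4} D(W)={1,3,5}: W {1,3,5}->{3,5}
Constraint 2 (U < W) on D(U)={1,2,3,4,5} D(W)={3,5}: U {1,2,3,4,5}->{1,2,3,4}
Constraint 3 (W + Y = V) on D(W)={3,5} D(Y)={1,2,3,4,5} D(V)={1,2,3,4}: W {3,5}->{3}; Y {1,2,3,4,5}->{1}; V {1,2,3,4}->{4}
So after constraint 3: D(Y) = {1}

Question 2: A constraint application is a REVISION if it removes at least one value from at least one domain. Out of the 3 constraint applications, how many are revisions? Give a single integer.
Constraint 1 (V < W) on D(V)={1,2,3,4} D(W)={1,3,5}: W {1,3,5}->{3,5} => REVISION
Constraint 2 (U < W) on D(U)={1,2,3,4,5} D(W)={3,5}: U {1,2,3,4,5}->{1,2,3,4} => REVISION
Constraint 3 (W + Y = V) on D(W)={3,5} D(Y)={1,2,3,4,5} D(V)={1,2,3,4}: W {3,5}->{3}; Y {1,2,3,4,5}->{1}; V {1,2,3,4}->{4} => REVISION
Total revisions = 3

Answer: 3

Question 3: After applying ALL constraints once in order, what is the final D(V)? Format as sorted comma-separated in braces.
Constraint 1 (V < W) on D(V)={1,2,3,4} D(W)={1,3,5}: W {1,3,5}->{3,5}
Constraint 2 (U < W) on D(U)={1,2,3,4,5} D(W)={3,5}: U {1,2,3,4,5}->{1,2,3,4}
Constraint 3 (W + Y = V) on D(W)={3,5} D(Y)={1,2,3,4,5} D(V)={1,2,3,4}: W {3,5}->{3}; Y {1,2,3,4,5}->{1}; V {1,2,3,4}->{4}
So after all 3 constraints: D(V) = {4}

Answer: {4}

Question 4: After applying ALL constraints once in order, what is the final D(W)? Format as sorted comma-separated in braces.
Answer: {3}

Derivation:
Constraint 1 (V < W) on D(V)={1,2,3,4} D(W)={1,3,5}: W {1,3,5}->{3,5}
Constraint 2 (U < W) on D(U)={1,2,3,4,5} D(W)={3,5}: U {1,2,3,4,5}->{1,2,3,4}
Constraint 3 (W + Y = V) on D(W)={3,5} D(Y)={1,2,3,4,5} D(V)={1,2,3,4}: W {3,5}->{3}; Y {1,2,3,4,5}->{1}; V {1,2,3,4}->{4}
So after all 3 constraints: D(W) = {3}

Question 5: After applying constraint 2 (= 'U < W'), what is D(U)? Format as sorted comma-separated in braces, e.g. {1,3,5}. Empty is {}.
Answer: {1,2,3,4}

Derivation:
Constraint 1 (V < W) on D(V)={1,2,3,4} D(W)={1,3,5}: W {1,3,5}->{3,5}
Constraint 2 (U < W) on D(U)={1,2,3,4,5} D(W)={3,5}: U {1,2,3,4,5}->{1,2,3,4}
So after constraint 2: D(U) = {1,2,3,4}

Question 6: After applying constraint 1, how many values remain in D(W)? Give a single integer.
Answer: 2

Derivation:
Constraint 1 (V < W) on D(V)={1,2,3,4} D(W)={1,3,5}: W {1,3,5}->{3,5}
So after constraint 1: D(W)={3,5}, size = 2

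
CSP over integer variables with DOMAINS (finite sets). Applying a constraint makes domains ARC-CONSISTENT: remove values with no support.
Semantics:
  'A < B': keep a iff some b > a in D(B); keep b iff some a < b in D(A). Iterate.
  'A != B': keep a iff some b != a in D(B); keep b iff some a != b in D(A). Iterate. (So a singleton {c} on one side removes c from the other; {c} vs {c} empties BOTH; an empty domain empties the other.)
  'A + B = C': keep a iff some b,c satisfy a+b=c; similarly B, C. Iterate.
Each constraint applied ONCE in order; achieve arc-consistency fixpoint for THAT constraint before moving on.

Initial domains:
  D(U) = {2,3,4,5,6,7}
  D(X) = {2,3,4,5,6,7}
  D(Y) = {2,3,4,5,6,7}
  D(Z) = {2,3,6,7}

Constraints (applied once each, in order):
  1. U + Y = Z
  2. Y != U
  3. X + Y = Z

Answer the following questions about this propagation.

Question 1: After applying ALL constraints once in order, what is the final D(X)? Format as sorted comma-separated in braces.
Constraint 1 (U + Y = Z) on D(U)={2,3,4,5,6,7} D(Y)={2,3,4,5,6,7} D(Z)={2,3,6,7}: U {2,3,4,5,6,7}->{2,3,4,5}; Y {2,3,4,5,6,7}->{2,3,4,5}; Z {2,3,6,7}->{6,7}
Constraint 2 (Y != U) on D(Y)={2,3,4,5} D(U)={2,3,4,5}: no change
Constraint 3 (X + Y = Z) on D(X)={2,3,4,5,6,7} D(Y)={2,3,4,5} D(Z)={6,7}: X {2,3,4,5,6,7}->{2,3,4,5}
So after all 3 constraints: D(X) = {2,3,4,5}

Answer: {2,3,4,5}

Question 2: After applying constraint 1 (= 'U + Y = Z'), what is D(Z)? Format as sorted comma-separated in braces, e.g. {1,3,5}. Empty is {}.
Constraint 1 (U + Y = Z) on D(U)={2,3,4,5,6,7} D(Y)={2,3,4,5,6,7} D(Z)={2,3,6,7}: U {2,3,4,5,6,7}->{2,3,4,5}; Y {2,3,4,5,6,7}->{2,3,4,5}; Z {2,3,6,7}->{6,7}
So after constraint 1: D(Z) = {6,7}

Answer: {6,7}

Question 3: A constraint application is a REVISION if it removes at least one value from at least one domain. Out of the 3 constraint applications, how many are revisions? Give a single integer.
Answer: 2

Derivation:
Constraint 1 (U + Y = Z) on D(U)={2,3,4,5,6,7} D(Y)={2,3,4,5,6,7} D(Z)={2,3,6,7}: U {2,3,4,5,6,7}->{2,3,4,5}; Y {2,3,4,5,6,7}->{2,3,4,5}; Z {2,3,6,7}->{6,7} => REVISION
Constraint 2 (Y != U) on D(Y)={2,3,4,5} D(U)={2,3,4,5}: no change => not a revision
Constraint 3 (X + Y = Z) on D(X)={2,3,4,5,6,7} D(Y)={2,3,4,5} D(Z)={6,7}: X {2,3,4,5,6,7}->{2,3,4,5} => REVISION
Total revisions = 2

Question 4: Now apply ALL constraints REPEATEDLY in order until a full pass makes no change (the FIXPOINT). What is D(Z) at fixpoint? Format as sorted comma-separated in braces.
Answer: {6,7}

Derivation:
pass 0 (initial): D(Z)={2,3,6,7}
pass 1: U {2,3,4,5,6,7}->{2,3,4,5}; X {2,3,4,5,6,7}->{2,3,4,5}; Y {2,3,4,5,6,7}->{2,3,4,5}; Z {2,3,6,7}->{6,7}
pass 2: no change
Fixpoint after 2 passes: D(Z) = {6,7}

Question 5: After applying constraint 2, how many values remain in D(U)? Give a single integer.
Answer: 4

Derivation:
Constraint 1 (U + Y = Z) on D(U)={2,3,4,5,6,7} D(Y)={2,3,4,5,6,7} D(Z)={2,3,6,7}: U {2,3,4,5,6,7}->{2,3,4,5}; Y {2,3,4,5,6,7}->{2,3,4,5}; Z {2,3,6,7}->{6,7}
Constraint 2 (Y != U) on D(Y)={2,3,4,5} D(U)={2,3,4,5}: no change
So after constraint 2: D(U)={2,3,4,5}, size = 4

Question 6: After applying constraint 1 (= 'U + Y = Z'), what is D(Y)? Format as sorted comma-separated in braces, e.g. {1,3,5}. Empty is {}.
Answer: {2,3,4,5}

Derivation:
Constraint 1 (U + Y = Z) on D(U)={2,3,4,5,6,7} D(Y)={2,3,4,5,6,7} D(Z)={2,3,6,7}: U {2,3,4,5,6,7}->{2,3,4,5}; Y {2,3,4,5,6,7}->{2,3,4,5}; Z {2,3,6,7}->{6,7}
So after constraint 1: D(Y) = {2,3,4,5}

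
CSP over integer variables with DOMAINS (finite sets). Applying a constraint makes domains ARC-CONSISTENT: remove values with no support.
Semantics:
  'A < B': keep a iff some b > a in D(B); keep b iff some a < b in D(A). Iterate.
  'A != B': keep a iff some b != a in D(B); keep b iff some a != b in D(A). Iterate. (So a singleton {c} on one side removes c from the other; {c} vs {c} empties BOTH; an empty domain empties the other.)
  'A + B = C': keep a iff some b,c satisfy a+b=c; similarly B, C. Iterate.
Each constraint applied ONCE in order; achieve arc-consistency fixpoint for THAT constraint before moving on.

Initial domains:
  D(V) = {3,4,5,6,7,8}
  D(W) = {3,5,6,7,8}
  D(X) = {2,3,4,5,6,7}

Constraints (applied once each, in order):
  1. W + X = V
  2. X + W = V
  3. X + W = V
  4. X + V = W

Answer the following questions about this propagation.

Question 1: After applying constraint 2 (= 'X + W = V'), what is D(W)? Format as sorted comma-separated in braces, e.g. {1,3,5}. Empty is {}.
Constraint 1 (W + X = V) on D(W)={3,5,6,7,8} D(X)={2,3,4,5,6,7} D(V)={3,4,5,6,7,8}: W {3,5,6,7,8}->{3,5,6}; X {2,3,4,5,6,7}->{2,3,4,5}; V {3,4,5,6,7,8}->{5,6,7,8}
Constraint 2 (X + W = V) on D(X)={2,3,4,5} D(W)={3,5,6} D(V)={5,6,7,8}: no change
So after constraint 2: D(W) = {3,5,6}

Answer: {3,5,6}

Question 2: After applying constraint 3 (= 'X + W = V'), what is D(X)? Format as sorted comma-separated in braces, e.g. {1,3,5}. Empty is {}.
Answer: {2,3,4,5}

Derivation:
Constraint 1 (W + X = V) on D(W)={3,5,6,7,8} D(X)={2,3,4,5,6,7} D(V)={3,4,5,6,7,8}: W {3,5,6,7,8}->{3,5,6}; X {2,3,4,5,6,7}->{2,3,4,5}; V {3,4,5,6,7,8}->{5,6,7,8}
Constraint 2 (X + W = V) on D(X)={2,3,4,5} D(W)={3,5,6} D(V)={5,6,7,8}: no change
Constraint 3 (X + W = V) on D(X)={2,3,4,5} D(W)={3,5,6} D(V)={5,6,7,8}: no change
So after constraint 3: D(X) = {2,3,4,5}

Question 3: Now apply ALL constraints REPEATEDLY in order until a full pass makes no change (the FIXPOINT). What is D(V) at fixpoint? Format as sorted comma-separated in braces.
Answer: {}

Derivation:
pass 0 (initial): D(V)={3,4,5,6,7,8}
pass 1: V {3,4,5,6,7,8}->{}; W {3,5,6,7,8}->{}; X {2,3,4,5,6,7}->{}
pass 2: no change
Fixpoint after 2 passes: D(V) = {}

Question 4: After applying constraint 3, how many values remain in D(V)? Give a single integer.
Constraint 1 (W + X = V) on D(W)={3,5,6,7,8} D(X)={2,3,4,5,6,7} D(V)={3,4,5,6,7,8}: W {3,5,6,7,8}->{3,5,6}; X {2,3,4,5,6,7}->{2,3,4,5}; V {3,4,5,6,7,8}->{5,6,7,8}
Constraint 2 (X + W = V) on D(X)={2,3,4,5} D(W)={3,5,6} D(V)={5,6,7,8}: no change
Constraint 3 (X + W = V) on D(X)={2,3,4,5} D(W)={3,5,6} D(V)={5,6,7,8}: no change
So after constraint 3: D(V)={5,6,7,8}, size = 4

Answer: 4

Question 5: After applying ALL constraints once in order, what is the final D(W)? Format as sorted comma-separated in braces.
Answer: {}

Derivation:
Constraint 1 (W + X = V) on D(W)={3,5,6,7,8} D(X)={2,3,4,5,6,7} D(V)={3,4,5,6,7,8}: W {3,5,6,7,8}->{3,5,6}; X {2,3,4,5,6,7}->{2,3,4,5}; V {3,4,5,6,7,8}->{5,6,7,8}
Constraint 2 (X + W = V) on D(X)={2,3,4,5} D(W)={3,5,6} D(V)={5,6,7,8}: no change
Constraint 3 (X + W = V) on D(X)={2,3,4,5} D(W)={3,5,6} D(V)={5,6,7,8}: no change
Constraint 4 (X + V = W) on D(X)={2,3,4,5} D(V)={5,6,7,8} D(W)={3,5,6}: X {2,3,4,5}->{}; V {5,6,7,8}->{}; W {3,5,6}->{}
So after all 4 constraints: D(W) = {}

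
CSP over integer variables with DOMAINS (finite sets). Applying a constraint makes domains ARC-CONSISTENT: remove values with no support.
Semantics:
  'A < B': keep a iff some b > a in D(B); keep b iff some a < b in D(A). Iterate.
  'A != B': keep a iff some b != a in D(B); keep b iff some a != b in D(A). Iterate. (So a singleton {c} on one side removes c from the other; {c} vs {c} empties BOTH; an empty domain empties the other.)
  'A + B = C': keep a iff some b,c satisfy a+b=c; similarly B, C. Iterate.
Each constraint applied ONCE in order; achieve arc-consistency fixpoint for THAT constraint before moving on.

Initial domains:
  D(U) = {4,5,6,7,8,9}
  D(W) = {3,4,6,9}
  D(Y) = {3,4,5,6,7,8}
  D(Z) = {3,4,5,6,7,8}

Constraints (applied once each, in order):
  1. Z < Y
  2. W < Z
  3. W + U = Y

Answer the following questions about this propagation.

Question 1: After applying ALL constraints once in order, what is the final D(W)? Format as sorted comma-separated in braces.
Constraint 1 (Z < Y) on D(Z)={3,4,5,6,7,8} D(Y)={3,4,5,6,7,8}: Z {3,4,5,6,7,8}->{3,4,5,6,7}; Y {3,4,5,6,7,8}->{4,5,6,7,8}
Constraint 2 (W < Z) on D(W)={3,4,6,9} D(Z)={3,4,5,6,7}: W {3,4,6,9}->{3,4,6}; Z {3,4,5,6,7}->{4,5,6,7}
Constraint 3 (W + U = Y) on D(W)={3,4,6} D(U)={4,5,6,7,8,9} D(Y)={4,5,6,7,8}: W {3,4,6}->{3,4}; U {4,5,6,7,8,9}->{4,5}; Y {4,5,6,7,8}->{7,8}
So after all 3 constraints: D(W) = {3,4}

Answer: {3,4}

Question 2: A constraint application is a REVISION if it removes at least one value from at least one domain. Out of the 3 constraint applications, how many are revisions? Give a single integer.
Answer: 3

Derivation:
Constraint 1 (Z < Y) on D(Z)={3,4,5,6,7,8} D(Y)={3,4,5,6,7,8}: Z {3,4,5,6,7,8}->{3,4,5,6,7}; Y {3,4,5,6,7,8}->{4,5,6,7,8} => REVISION
Constraint 2 (W < Z) on D(W)={3,4,6,9} D(Z)={3,4,5,6,7}: W {3,4,6,9}->{3,4,6}; Z {3,4,5,6,7}->{4,5,6,7} => REVISION
Constraint 3 (W + U = Y) on D(W)={3,4,6} D(U)={4,5,6,7,8,9} D(Y)={4,5,6,7,8}: W {3,4,6}->{3,4}; U {4,5,6,7,8,9}->{4,5}; Y {4,5,6,7,8}->{7,8} => REVISION
Total revisions = 3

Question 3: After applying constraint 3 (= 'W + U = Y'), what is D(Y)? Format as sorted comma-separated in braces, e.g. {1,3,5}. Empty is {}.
Answer: {7,8}

Derivation:
Constraint 1 (Z < Y) on D(Z)={3,4,5,6,7,8} D(Y)={3,4,5,6,7,8}: Z {3,4,5,6,7,8}->{3,4,5,6,7}; Y {3,4,5,6,7,8}->{4,5,6,7,8}
Constraint 2 (W < Z) on D(W)={3,4,6,9} D(Z)={3,4,5,6,7}: W {3,4,6,9}->{3,4,6}; Z {3,4,5,6,7}->{4,5,6,7}
Constraint 3 (W + U = Y) on D(W)={3,4,6} D(U)={4,5,6,7,8,9} D(Y)={4,5,6,7,8}: W {3,4,6}->{3,4}; U {4,5,6,7,8,9}->{4,5}; Y {4,5,6,7,8}->{7,8}
So after constraint 3: D(Y) = {7,8}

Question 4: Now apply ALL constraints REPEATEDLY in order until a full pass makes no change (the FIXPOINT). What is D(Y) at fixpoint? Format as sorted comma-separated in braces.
Answer: {7,8}

Derivation:
pass 0 (initial): D(Y)={3,4,5,6,7,8}
pass 1: U {4,5,6,7,8,9}->{4,5}; W {3,4,6,9}->{3,4}; Y {3,4,5,6,7,8}->{7,8}; Z {3,4,5,6,7,8}->{4,5,6,7}
pass 2: no change
Fixpoint after 2 passes: D(Y) = {7,8}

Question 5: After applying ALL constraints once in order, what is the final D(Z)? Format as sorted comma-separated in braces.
Constraint 1 (Z < Y) on D(Z)={3,4,5,6,7,8} D(Y)={3,4,5,6,7,8}: Z {3,4,5,6,7,8}->{3,4,5,6,7}; Y {3,4,5,6,7,8}->{4,5,6,7,8}
Constraint 2 (W < Z) on D(W)={3,4,6,9} D(Z)={3,4,5,6,7}: W {3,4,6,9}->{3,4,6}; Z {3,4,5,6,7}->{4,5,6,7}
Constraint 3 (W + U = Y) on D(W)={3,4,6} D(U)={4,5,6,7,8,9} D(Y)={4,5,6,7,8}: W {3,4,6}->{3,4}; U {4,5,6,7,8,9}->{4,5}; Y {4,5,6,7,8}->{7,8}
So after all 3 constraints: D(Z) = {4,5,6,7}

Answer: {4,5,6,7}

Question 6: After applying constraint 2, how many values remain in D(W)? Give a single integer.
Answer: 3

Derivation:
Constraint 1 (Z < Y) on D(Z)={3,4,5,6,7,8} D(Y)={3,4,5,6,7,8}: Z {3,4,5,6,7,8}->{3,4,5,6,7}; Y {3,4,5,6,7,8}->{4,5,6,7,8}
Constraint 2 (W < Z) on D(W)={3,4,6,9} D(Z)={3,4,5,6,7}: W {3,4,6,9}->{3,4,6}; Z {3,4,5,6,7}->{4,5,6,7}
So after constraint 2: D(W)={3,4,6}, size = 3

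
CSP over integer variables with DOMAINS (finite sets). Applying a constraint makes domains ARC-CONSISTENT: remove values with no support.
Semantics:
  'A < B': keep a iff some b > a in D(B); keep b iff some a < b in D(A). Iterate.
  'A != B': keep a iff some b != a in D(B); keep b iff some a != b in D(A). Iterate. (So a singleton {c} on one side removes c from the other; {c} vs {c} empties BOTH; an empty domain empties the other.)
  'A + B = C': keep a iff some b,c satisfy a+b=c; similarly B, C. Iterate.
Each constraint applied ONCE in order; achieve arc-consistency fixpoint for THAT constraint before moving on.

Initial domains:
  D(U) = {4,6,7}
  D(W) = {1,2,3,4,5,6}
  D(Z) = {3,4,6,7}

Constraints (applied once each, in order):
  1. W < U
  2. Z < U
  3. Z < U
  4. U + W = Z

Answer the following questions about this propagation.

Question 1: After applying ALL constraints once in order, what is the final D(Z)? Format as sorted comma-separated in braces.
Constraint 1 (W < U) on D(W)={1,2,3,4,5,6} D(U)={4,6,7}: no change
Constraint 2 (Z < U) on D(Z)={3,4,6,7} D(U)={4,6,7}: Z {3,4,6,7}->{3,4,6}
Constraint 3 (Z < U) on D(Z)={3,4,6} D(U)={4,6,7}: no change
Constraint 4 (U + W = Z) on D(U)={4,6,7} D(W)={1,2,3,4,5,6} D(Z)={3,4,6}: U {4,6,7}->{4}; W {1,2,3,4,5,6}->{2}; Z {3,4,6}->{6}
So after all 4 constraints: D(Z) = {6}

Answer: {6}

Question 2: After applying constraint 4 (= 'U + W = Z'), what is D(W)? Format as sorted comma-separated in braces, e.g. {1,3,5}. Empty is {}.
Answer: {2}

Derivation:
Constraint 1 (W < U) on D(W)={1,2,3,4,5,6} D(U)={4,6,7}: no change
Constraint 2 (Z < U) on D(Z)={3,4,6,7} D(U)={4,6,7}: Z {3,4,6,7}->{3,4,6}
Constraint 3 (Z < U) on D(Z)={3,4,6} D(U)={4,6,7}: no change
Constraint 4 (U + W = Z) on D(U)={4,6,7} D(W)={1,2,3,4,5,6} D(Z)={3,4,6}: U {4,6,7}->{4}; W {1,2,3,4,5,6}->{2}; Z {3,4,6}->{6}
So after constraint 4: D(W) = {2}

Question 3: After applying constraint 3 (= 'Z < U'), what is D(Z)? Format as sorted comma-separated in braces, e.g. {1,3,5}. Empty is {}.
Answer: {3,4,6}

Derivation:
Constraint 1 (W < U) on D(W)={1,2,3,4,5,6} D(U)={4,6,7}: no change
Constraint 2 (Z < U) on D(Z)={3,4,6,7} D(U)={4,6,7}: Z {3,4,6,7}->{3,4,6}
Constraint 3 (Z < U) on D(Z)={3,4,6} D(U)={4,6,7}: no change
So after constraint 3: D(Z) = {3,4,6}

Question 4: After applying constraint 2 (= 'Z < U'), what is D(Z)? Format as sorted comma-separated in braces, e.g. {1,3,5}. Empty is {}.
Constraint 1 (W < U) on D(W)={1,2,3,4,5,6} D(U)={4,6,7}: no change
Constraint 2 (Z < U) on D(Z)={3,4,6,7} D(U)={4,6,7}: Z {3,4,6,7}->{3,4,6}
So after constraint 2: D(Z) = {3,4,6}

Answer: {3,4,6}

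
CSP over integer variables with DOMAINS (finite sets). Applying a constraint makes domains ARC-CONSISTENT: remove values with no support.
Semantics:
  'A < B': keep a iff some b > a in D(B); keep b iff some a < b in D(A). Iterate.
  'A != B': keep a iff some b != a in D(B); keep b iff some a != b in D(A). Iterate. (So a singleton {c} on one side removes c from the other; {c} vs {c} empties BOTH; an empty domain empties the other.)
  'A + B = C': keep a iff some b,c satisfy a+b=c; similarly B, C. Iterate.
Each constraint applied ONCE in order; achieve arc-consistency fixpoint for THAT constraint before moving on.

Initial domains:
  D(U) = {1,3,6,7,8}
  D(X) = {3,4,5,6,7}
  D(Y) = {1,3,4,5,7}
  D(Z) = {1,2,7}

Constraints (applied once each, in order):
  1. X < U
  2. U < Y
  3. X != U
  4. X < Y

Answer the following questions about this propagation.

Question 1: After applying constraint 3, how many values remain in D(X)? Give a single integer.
Answer: 4

Derivation:
Constraint 1 (X < U) on D(X)={3,4,5,6,7} D(U)={1,3,6,7,8}: U {1,3,6,7,8}->{6,7,8}
Constraint 2 (U < Y) on D(U)={6,7,8} D(Y)={1,3,4,5,7}: U {6,7,8}->{6}; Y {1,3,4,5,7}->{7}
Constraint 3 (X != U) on D(X)={3,4,5,6,7} D(U)={6}: X {3,4,5,6,7}->{3,4,5,7}
So after constraint 3: D(X)={3,4,5,7}, size = 4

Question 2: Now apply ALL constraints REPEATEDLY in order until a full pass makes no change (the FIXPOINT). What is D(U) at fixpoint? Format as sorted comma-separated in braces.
Answer: {6}

Derivation:
pass 0 (initial): D(U)={1,3,6,7,8}
pass 1: U {1,3,6,7,8}->{6}; X {3,4,5,6,7}->{3,4,5}; Y {1,3,4,5,7}->{7}
pass 2: no change
Fixpoint after 2 passes: D(U) = {6}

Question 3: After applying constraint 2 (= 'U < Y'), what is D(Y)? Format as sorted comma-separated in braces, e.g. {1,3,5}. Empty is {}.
Constraint 1 (X < U) on D(X)={3,4,5,6,7} D(U)={1,3,6,7,8}: U {1,3,6,7,8}->{6,7,8}
Constraint 2 (U < Y) on D(U)={6,7,8} D(Y)={1,3,4,5,7}: U {6,7,8}->{6}; Y {1,3,4,5,7}->{7}
So after constraint 2: D(Y) = {7}

Answer: {7}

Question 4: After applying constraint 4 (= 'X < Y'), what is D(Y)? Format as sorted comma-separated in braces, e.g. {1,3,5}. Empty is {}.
Constraint 1 (X < U) on D(X)={3,4,5,6,7} D(U)={1,3,6,7,8}: U {1,3,6,7,8}->{6,7,8}
Constraint 2 (U < Y) on D(U)={6,7,8} D(Y)={1,3,4,5,7}: U {6,7,8}->{6}; Y {1,3,4,5,7}->{7}
Constraint 3 (X != U) on D(X)={3,4,5,6,7} D(U)={6}: X {3,4,5,6,7}->{3,4,5,7}
Constraint 4 (X < Y) on D(X)={3,4,5,7} D(Y)={7}: X {3,4,5,7}->{3,4,5}
So after constraint 4: D(Y) = {7}

Answer: {7}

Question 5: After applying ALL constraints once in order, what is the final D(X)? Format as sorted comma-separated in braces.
Answer: {3,4,5}

Derivation:
Constraint 1 (X < U) on D(X)={3,4,5,6,7} D(U)={1,3,6,7,8}: U {1,3,6,7,8}->{6,7,8}
Constraint 2 (U < Y) on D(U)={6,7,8} D(Y)={1,3,4,5,7}: U {6,7,8}->{6}; Y {1,3,4,5,7}->{7}
Constraint 3 (X != U) on D(X)={3,4,5,6,7} D(U)={6}: X {3,4,5,6,7}->{3,4,5,7}
Constraint 4 (X < Y) on D(X)={3,4,5,7} D(Y)={7}: X {3,4,5,7}->{3,4,5}
So after all 4 constraints: D(X) = {3,4,5}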